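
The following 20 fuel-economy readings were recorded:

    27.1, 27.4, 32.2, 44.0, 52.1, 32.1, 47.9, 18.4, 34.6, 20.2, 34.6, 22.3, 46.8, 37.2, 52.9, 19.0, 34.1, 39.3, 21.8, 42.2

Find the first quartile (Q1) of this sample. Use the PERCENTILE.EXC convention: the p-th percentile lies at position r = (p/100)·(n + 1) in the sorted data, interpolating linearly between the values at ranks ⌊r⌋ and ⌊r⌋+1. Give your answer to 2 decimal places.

23.50

Sorted: 18.4, 19.0, 20.2, 21.8, 22.3, 27.1, 27.4, 32.1, 32.2, 34.1, 34.6, 34.6, 37.2, 39.3, 42.2, 44.0, 46.8, 47.9, 52.1, 52.9.
n = 20.
r = (25/100)·(20 + 1) = 5.25.
Rank 5 is 22.3 and rank 6 is 27.1.
Interpolate: 22.3 + 0.25·(27.1 − 22.3) = 22.3 + 0.25·4.8 = 23.5.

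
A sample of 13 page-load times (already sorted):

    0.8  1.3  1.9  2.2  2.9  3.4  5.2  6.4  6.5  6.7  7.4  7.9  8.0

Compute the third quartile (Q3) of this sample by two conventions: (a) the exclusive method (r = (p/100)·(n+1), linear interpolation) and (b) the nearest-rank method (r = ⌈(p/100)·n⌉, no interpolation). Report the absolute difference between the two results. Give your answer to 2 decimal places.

0.35

n = 13.
(a) r = 10.5; between ranks 10 (6.7) and 11 (7.4): 7.05.
(b) the nearest-rank method: rank 10 → 6.7.
|7.05 − 6.7| = 0.35.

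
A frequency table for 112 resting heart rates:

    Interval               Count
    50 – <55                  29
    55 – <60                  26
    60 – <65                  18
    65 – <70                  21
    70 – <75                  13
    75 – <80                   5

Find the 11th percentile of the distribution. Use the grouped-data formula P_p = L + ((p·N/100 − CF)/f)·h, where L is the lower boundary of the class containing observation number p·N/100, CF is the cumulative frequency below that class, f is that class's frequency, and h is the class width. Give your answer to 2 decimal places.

52.12

N = 112; target position k = 11/100 · 112 = 12.32.
Cumulative frequencies: 29, 55, 73, 94, 107, 112.
Observation 12.32 falls in the class 50 – <55.
L = 50, CF = 0, f = 29, h = 5.
P11 = 50 + ((12.32 − 0)/29)·5 = 50 + 2.12414 = 52.1241.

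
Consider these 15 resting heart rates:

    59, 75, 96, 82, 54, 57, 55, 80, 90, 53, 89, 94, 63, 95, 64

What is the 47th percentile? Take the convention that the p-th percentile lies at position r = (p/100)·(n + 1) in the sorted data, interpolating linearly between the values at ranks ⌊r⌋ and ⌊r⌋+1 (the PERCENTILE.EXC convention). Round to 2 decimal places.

Sorted: 53, 54, 55, 57, 59, 63, 64, 75, 80, 82, 89, 90, 94, 95, 96.
n = 15.
r = (47/100)·(15 + 1) = 7.52.
Rank 7 is 64 and rank 8 is 75.
Interpolate: 64 + 0.52·(75 − 64) = 64 + 0.52·11 = 69.72.

69.72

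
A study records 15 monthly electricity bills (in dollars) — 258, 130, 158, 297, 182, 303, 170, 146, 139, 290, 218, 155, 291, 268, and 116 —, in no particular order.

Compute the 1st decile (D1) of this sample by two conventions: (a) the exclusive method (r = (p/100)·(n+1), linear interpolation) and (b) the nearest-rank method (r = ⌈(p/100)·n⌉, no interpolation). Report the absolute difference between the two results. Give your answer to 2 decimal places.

5.60

Sorted: 116, 130, 139, 146, 155, 158, 170, 182, 218, 258, 268, 290, 291, 297, 303.
n = 15.
(a) r = 1.6; between ranks 1 (116) and 2 (130): 124.4.
(b) the nearest-rank method: rank 2 → 130.
|124.4 − 130| = 5.6.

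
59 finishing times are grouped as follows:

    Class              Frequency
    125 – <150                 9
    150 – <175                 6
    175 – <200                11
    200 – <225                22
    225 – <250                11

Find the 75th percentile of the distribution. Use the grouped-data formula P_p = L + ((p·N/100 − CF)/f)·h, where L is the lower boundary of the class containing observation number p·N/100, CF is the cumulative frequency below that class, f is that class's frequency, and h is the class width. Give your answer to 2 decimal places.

N = 59; target position k = 75/100 · 59 = 44.25.
Cumulative frequencies: 9, 15, 26, 48, 59.
Observation 44.25 falls in the class 200 – <225.
L = 200, CF = 26, f = 22, h = 25.
P75 = 200 + ((44.25 − 26)/22)·25 = 200 + 20.7386 = 220.739.

220.74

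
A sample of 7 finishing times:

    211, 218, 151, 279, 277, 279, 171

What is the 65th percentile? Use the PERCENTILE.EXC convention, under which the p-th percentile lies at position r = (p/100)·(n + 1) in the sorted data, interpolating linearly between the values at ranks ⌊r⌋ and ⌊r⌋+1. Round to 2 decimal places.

Sorted: 151, 171, 211, 218, 277, 279, 279.
n = 7.
r = (65/100)·(7 + 1) = 5.2.
Rank 5 is 277 and rank 6 is 279.
Interpolate: 277 + 0.2·(279 − 277) = 277 + 0.2·2 = 277.4.

277.40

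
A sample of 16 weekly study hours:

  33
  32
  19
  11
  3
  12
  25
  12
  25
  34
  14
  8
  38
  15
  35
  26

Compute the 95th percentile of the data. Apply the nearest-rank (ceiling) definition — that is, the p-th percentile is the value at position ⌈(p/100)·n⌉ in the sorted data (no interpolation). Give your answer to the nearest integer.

Sorted: 3, 8, 11, 12, 12, 14, 15, 19, 25, 25, 26, 32, 33, 34, 35, 38.
n = 16.
Position = ⌈95/100 · 16⌉ = ⌈15.2⌉ = 16.
The value at rank 16 is 38.

38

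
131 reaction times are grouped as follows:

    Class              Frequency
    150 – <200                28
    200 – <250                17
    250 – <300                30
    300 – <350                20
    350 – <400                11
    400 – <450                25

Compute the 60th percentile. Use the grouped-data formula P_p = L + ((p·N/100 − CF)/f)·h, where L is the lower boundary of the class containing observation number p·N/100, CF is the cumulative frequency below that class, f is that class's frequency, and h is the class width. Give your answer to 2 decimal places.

309.00

N = 131; target position k = 60/100 · 131 = 78.6.
Cumulative frequencies: 28, 45, 75, 95, 106, 131.
Observation 78.6 falls in the class 300 – <350.
L = 300, CF = 75, f = 20, h = 50.
P60 = 300 + ((78.6 − 75)/20)·50 = 300 + 9 = 309.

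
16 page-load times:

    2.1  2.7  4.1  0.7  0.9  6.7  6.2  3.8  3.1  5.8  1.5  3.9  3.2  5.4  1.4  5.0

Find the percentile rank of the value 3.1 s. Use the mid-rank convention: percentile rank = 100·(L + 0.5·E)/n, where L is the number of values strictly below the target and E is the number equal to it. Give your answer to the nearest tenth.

Sorted: 0.7, 0.9, 1.4, 1.5, 2.1, 2.7, 3.1, 3.2, 3.8, 3.9, 4.1, 5.0, 5.4, 5.8, 6.2, 6.7.
Count below 3.1: L = 6; count equal: E = 1; n = 16.
Percentile rank = 100·(6 + 0.5·1)/16 = 100·6.5/16 = 40.62.

40.6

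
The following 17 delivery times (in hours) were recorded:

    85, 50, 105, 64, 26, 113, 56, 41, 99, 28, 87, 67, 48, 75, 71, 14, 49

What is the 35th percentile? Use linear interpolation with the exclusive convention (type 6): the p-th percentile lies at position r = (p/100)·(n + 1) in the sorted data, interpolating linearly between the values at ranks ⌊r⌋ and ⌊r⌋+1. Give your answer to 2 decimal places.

Sorted: 14, 26, 28, 41, 48, 49, 50, 56, 64, 67, 71, 75, 85, 87, 99, 105, 113.
n = 17.
r = (35/100)·(17 + 1) = 6.3.
Rank 6 is 49 and rank 7 is 50.
Interpolate: 49 + 0.3·(50 − 49) = 49 + 0.3·1 = 49.3.

49.30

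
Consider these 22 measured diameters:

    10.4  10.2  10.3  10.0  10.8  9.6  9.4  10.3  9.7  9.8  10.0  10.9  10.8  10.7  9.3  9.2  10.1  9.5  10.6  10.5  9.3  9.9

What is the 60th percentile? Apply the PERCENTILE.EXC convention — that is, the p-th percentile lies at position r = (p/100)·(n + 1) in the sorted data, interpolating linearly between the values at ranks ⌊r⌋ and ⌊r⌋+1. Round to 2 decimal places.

10.28

Sorted: 9.2, 9.3, 9.3, 9.4, 9.5, 9.6, 9.7, 9.8, 9.9, 10.0, 10.0, 10.1, 10.2, 10.3, 10.3, 10.4, 10.5, 10.6, 10.7, 10.8, 10.8, 10.9.
n = 22.
r = (60/100)·(22 + 1) = 13.8.
Rank 13 is 10.2 and rank 14 is 10.3.
Interpolate: 10.2 + 0.8·(10.3 − 10.2) = 10.2 + 0.8·0.1 = 10.28.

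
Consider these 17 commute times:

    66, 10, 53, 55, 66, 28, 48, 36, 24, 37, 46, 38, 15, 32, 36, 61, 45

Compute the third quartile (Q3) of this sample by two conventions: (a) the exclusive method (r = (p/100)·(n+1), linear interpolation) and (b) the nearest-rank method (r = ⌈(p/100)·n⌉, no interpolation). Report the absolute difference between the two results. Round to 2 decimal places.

Sorted: 10, 15, 24, 28, 32, 36, 36, 37, 38, 45, 46, 48, 53, 55, 61, 66, 66.
n = 17.
(a) r = 13.5; between ranks 13 (53) and 14 (55): 54.
(b) the nearest-rank method: rank 13 → 53.
|54 − 53| = 1.

1.00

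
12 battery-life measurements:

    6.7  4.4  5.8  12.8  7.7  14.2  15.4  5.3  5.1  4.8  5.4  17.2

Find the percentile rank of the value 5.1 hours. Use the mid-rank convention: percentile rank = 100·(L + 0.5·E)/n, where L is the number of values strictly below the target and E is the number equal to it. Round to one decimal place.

Sorted: 4.4, 4.8, 5.1, 5.3, 5.4, 5.8, 6.7, 7.7, 12.8, 14.2, 15.4, 17.2.
Count below 5.1: L = 2; count equal: E = 1; n = 12.
Percentile rank = 100·(2 + 0.5·1)/12 = 100·2.5/12 = 20.83.

20.8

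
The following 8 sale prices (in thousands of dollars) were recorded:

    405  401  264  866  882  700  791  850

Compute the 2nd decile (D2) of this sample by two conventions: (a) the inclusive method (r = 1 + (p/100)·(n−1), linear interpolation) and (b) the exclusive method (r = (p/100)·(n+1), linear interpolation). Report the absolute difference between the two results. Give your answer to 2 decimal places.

Sorted: 264, 401, 405, 700, 791, 850, 866, 882.
n = 8.
(a) r = 2.4; between ranks 2 (401) and 3 (405): 402.6.
(b) r = 1.8; between ranks 1 (264) and 2 (401): 373.6.
|402.6 − 373.6| = 29.

29.00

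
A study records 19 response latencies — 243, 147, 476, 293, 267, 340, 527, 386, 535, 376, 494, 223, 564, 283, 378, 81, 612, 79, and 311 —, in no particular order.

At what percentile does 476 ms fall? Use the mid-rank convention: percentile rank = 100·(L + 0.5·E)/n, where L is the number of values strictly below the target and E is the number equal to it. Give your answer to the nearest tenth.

71.1

Sorted: 79, 81, 147, 223, 243, 267, 283, 293, 311, 340, 376, 378, 386, 476, 494, 527, 535, 564, 612.
Count below 476: L = 13; count equal: E = 1; n = 19.
Percentile rank = 100·(13 + 0.5·1)/19 = 100·13.5/19 = 71.05.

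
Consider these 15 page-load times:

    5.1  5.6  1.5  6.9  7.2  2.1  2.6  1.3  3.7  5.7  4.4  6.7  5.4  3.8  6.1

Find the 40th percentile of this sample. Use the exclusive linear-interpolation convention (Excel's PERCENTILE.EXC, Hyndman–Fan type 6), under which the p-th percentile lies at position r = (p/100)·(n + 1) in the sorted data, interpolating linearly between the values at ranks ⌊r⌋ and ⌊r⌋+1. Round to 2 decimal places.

Sorted: 1.3, 1.5, 2.1, 2.6, 3.7, 3.8, 4.4, 5.1, 5.4, 5.6, 5.7, 6.1, 6.7, 6.9, 7.2.
n = 15.
r = (40/100)·(15 + 1) = 6.4.
Rank 6 is 3.8 and rank 7 is 4.4.
Interpolate: 3.8 + 0.4·(4.4 − 3.8) = 3.8 + 0.4·0.6 = 4.04.

4.04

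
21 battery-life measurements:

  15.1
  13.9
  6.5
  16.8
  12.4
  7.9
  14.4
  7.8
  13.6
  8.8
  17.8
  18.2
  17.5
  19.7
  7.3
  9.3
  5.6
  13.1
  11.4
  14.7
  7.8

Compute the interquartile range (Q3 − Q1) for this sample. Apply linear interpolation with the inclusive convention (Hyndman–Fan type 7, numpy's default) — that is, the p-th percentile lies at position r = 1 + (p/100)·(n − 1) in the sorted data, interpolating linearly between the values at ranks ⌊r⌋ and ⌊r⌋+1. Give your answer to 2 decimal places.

7.20

Sorted: 5.6, 6.5, 7.3, 7.8, 7.8, 7.9, 8.8, 9.3, 11.4, 12.4, 13.1, 13.6, 13.9, 14.4, 14.7, 15.1, 16.8, 17.5, 17.8, 18.2, 19.7.
n = 21.
P25: r = 6 (integer) → 7.9.
P75: r = 16 (integer) → 15.1.
Difference: 15.1 − 7.9 = 7.2.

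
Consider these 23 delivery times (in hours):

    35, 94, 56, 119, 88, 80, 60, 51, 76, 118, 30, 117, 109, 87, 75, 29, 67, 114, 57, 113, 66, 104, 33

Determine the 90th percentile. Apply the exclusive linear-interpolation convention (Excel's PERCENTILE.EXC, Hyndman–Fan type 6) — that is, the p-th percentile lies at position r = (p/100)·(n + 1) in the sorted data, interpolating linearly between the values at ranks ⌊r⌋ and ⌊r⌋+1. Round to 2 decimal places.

Sorted: 29, 30, 33, 35, 51, 56, 57, 60, 66, 67, 75, 76, 80, 87, 88, 94, 104, 109, 113, 114, 117, 118, 119.
n = 23.
r = (90/100)·(23 + 1) = 21.6.
Rank 21 is 117 and rank 22 is 118.
Interpolate: 117 + 0.6·(118 − 117) = 117 + 0.6·1 = 117.6.

117.60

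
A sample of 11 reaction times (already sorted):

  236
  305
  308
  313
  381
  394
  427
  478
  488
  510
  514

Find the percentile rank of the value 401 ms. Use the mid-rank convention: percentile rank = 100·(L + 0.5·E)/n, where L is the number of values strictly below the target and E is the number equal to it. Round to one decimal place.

54.5

Count below 401: L = 6; count equal: E = 0; n = 11.
Percentile rank = 100·(6 + 0.5·0)/11 = 100·6/11 = 54.55.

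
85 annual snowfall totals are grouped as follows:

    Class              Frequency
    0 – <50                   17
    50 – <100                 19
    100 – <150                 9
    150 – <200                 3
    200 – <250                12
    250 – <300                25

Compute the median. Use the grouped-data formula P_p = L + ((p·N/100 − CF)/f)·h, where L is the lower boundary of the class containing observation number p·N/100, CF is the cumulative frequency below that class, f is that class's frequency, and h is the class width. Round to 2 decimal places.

N = 85; target position k = 50/100 · 85 = 42.5.
Cumulative frequencies: 17, 36, 45, 48, 60, 85.
Observation 42.5 falls in the class 100 – <150.
L = 100, CF = 36, f = 9, h = 50.
P50 = 100 + ((42.5 − 36)/9)·50 = 100 + 36.1111 = 136.111.

136.11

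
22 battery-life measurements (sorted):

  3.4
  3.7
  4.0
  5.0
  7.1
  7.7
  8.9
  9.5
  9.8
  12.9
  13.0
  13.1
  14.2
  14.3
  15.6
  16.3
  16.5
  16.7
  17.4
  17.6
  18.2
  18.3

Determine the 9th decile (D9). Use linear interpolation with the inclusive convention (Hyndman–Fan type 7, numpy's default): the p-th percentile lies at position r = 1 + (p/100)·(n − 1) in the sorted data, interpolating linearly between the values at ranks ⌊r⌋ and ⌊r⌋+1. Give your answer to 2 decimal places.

n = 22.
r = 1 + (90/100)·(22 − 1) = 1 + 18.9 = 19.9.
Rank 19 is 17.4 and rank 20 is 17.6.
Interpolate: 17.4 + 0.9·(17.6 − 17.4) = 17.4 + 0.9·0.2 = 17.58.

17.58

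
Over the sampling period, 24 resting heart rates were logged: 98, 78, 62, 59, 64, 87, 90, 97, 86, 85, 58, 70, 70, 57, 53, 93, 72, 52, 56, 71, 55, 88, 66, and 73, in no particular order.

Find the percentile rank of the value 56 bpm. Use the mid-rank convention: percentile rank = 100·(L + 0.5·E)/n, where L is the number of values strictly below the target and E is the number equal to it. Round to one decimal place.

Sorted: 52, 53, 55, 56, 57, 58, 59, 62, 64, 66, 70, 70, 71, 72, 73, 78, 85, 86, 87, 88, 90, 93, 97, 98.
Count below 56: L = 3; count equal: E = 1; n = 24.
Percentile rank = 100·(3 + 0.5·1)/24 = 100·3.5/24 = 14.58.

14.6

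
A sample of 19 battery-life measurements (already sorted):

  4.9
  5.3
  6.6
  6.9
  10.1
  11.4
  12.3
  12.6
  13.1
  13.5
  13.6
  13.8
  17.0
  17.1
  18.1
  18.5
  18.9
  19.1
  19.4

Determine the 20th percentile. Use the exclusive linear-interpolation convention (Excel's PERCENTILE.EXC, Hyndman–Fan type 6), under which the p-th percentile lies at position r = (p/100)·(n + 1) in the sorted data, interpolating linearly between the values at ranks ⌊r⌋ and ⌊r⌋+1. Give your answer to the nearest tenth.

6.9

n = 19.
r = (20/100)·(19 + 1) = 4.
r is an integer, so P20 is the value at rank 4: 6.9.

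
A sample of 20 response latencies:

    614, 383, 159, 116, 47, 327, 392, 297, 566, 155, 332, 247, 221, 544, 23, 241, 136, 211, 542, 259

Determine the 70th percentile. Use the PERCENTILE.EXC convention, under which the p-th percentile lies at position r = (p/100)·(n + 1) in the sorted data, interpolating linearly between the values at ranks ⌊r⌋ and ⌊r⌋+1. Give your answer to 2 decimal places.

Sorted: 23, 47, 116, 136, 155, 159, 211, 221, 241, 247, 259, 297, 327, 332, 383, 392, 542, 544, 566, 614.
n = 20.
r = (70/100)·(20 + 1) = 14.7.
Rank 14 is 332 and rank 15 is 383.
Interpolate: 332 + 0.7·(383 − 332) = 332 + 0.7·51 = 367.7.

367.70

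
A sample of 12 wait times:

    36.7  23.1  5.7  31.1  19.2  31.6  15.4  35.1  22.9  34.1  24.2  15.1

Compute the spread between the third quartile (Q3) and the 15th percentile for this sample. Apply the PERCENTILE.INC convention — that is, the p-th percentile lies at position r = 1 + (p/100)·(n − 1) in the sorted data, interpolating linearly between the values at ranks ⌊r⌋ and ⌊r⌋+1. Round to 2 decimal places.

Sorted: 5.7, 15.1, 15.4, 19.2, 22.9, 23.1, 24.2, 31.1, 31.6, 34.1, 35.1, 36.7.
n = 12.
P15: r = 2.65; ranks 2–3 are 15.1, 15.4; interpolating gives 15.295.
P75: r = 9.25; ranks 9–10 are 31.6, 34.1; interpolating gives 32.225.
Difference: 32.225 − 15.295 = 16.93.

16.93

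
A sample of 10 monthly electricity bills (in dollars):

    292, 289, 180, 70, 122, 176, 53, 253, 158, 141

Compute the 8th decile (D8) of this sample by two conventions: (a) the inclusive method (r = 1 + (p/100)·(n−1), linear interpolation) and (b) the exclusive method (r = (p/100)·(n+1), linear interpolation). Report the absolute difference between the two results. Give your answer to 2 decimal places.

Sorted: 53, 70, 122, 141, 158, 176, 180, 253, 289, 292.
n = 10.
(a) r = 8.2; between ranks 8 (253) and 9 (289): 260.2.
(b) r = 8.8; between ranks 8 (253) and 9 (289): 281.8.
|260.2 − 281.8| = 21.6.

21.60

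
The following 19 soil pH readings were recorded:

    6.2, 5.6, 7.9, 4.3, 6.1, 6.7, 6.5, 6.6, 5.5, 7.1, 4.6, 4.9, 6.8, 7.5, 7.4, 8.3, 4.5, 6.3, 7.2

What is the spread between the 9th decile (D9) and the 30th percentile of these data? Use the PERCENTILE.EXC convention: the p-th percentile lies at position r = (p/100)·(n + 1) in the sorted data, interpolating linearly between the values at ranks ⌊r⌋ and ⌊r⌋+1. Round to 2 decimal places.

2.30

Sorted: 4.3, 4.5, 4.6, 4.9, 5.5, 5.6, 6.1, 6.2, 6.3, 6.5, 6.6, 6.7, 6.8, 7.1, 7.2, 7.4, 7.5, 7.9, 8.3.
n = 19.
P30: r = 6 (integer) → 5.6.
P90: r = 18 (integer) → 7.9.
Difference: 7.9 − 5.6 = 2.3.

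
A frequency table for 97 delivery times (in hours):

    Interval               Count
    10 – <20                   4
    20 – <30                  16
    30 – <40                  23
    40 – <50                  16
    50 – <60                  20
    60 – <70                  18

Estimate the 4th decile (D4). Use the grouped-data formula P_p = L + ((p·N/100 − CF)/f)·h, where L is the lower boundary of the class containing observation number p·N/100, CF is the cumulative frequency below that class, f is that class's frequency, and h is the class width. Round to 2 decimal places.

38.17

N = 97; target position k = 40/100 · 97 = 38.8.
Cumulative frequencies: 4, 20, 43, 59, 79, 97.
Observation 38.8 falls in the class 30 – <40.
L = 30, CF = 20, f = 23, h = 10.
P40 = 30 + ((38.8 − 20)/23)·10 = 30 + 8.17391 = 38.1739.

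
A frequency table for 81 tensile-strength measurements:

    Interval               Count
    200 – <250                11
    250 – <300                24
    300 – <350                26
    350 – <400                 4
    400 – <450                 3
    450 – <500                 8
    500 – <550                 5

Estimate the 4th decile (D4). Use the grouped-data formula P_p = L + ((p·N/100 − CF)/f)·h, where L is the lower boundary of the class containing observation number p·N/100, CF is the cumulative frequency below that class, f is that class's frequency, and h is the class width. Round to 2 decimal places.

N = 81; target position k = 40/100 · 81 = 32.4.
Cumulative frequencies: 11, 35, 61, 65, 68, 76, 81.
Observation 32.4 falls in the class 250 – <300.
L = 250, CF = 11, f = 24, h = 50.
P40 = 250 + ((32.4 − 11)/24)·50 = 250 + 44.5833 = 294.583.

294.58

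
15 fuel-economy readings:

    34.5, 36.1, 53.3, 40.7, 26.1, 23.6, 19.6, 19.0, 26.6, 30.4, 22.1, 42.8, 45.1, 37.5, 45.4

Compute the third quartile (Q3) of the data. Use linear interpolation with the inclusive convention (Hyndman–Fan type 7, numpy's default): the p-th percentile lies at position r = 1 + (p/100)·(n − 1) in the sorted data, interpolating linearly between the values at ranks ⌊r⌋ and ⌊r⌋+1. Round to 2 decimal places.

41.75

Sorted: 19.0, 19.6, 22.1, 23.6, 26.1, 26.6, 30.4, 34.5, 36.1, 37.5, 40.7, 42.8, 45.1, 45.4, 53.3.
n = 15.
r = 1 + (75/100)·(15 − 1) = 1 + 10.5 = 11.5.
Rank 11 is 40.7 and rank 12 is 42.8.
Interpolate: 40.7 + 0.5·(42.8 − 40.7) = 40.7 + 0.5·2.1 = 41.75.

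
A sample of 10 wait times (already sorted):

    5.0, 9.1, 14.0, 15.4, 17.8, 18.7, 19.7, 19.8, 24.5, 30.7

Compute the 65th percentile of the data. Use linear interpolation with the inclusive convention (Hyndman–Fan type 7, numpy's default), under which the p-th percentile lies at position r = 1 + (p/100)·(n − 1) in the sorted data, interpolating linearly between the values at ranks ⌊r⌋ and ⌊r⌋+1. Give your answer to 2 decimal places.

19.55

n = 10.
r = 1 + (65/100)·(10 − 1) = 1 + 5.85 = 6.85.
Rank 6 is 18.7 and rank 7 is 19.7.
Interpolate: 18.7 + 0.85·(19.7 − 18.7) = 18.7 + 0.85·1 = 19.55.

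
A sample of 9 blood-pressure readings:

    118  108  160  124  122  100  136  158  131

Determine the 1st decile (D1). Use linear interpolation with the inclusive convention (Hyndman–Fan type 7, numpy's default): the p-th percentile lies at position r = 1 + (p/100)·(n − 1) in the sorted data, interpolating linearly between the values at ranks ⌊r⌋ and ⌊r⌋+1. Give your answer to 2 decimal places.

106.40

Sorted: 100, 108, 118, 122, 124, 131, 136, 158, 160.
n = 9.
r = 1 + (10/100)·(9 − 1) = 1 + 0.8 = 1.8.
Rank 1 is 100 and rank 2 is 108.
Interpolate: 100 + 0.8·(108 − 100) = 100 + 0.8·8 = 106.4.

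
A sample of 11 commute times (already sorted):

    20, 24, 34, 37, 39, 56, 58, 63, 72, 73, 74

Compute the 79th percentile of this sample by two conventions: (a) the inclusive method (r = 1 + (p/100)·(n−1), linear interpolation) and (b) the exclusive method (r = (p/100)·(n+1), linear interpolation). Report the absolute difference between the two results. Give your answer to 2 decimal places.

1.38

n = 11.
(a) r = 8.9; between ranks 8 (63) and 9 (72): 71.1.
(b) r = 9.48; between ranks 9 (72) and 10 (73): 72.48.
|71.1 − 72.48| = 1.38.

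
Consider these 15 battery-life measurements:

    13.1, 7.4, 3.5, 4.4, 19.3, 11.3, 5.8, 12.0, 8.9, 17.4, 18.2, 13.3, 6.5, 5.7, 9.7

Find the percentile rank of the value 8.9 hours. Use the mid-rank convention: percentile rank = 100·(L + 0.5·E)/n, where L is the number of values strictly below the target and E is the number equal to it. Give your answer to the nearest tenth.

43.3

Sorted: 3.5, 4.4, 5.7, 5.8, 6.5, 7.4, 8.9, 9.7, 11.3, 12.0, 13.1, 13.3, 17.4, 18.2, 19.3.
Count below 8.9: L = 6; count equal: E = 1; n = 15.
Percentile rank = 100·(6 + 0.5·1)/15 = 100·6.5/15 = 43.33.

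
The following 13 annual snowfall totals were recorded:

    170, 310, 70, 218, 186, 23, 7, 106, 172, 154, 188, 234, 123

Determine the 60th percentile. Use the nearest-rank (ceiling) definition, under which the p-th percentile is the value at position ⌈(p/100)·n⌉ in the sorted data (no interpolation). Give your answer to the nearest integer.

172

Sorted: 7, 23, 70, 106, 123, 154, 170, 172, 186, 188, 218, 234, 310.
n = 13.
Position = ⌈60/100 · 13⌉ = ⌈7.8⌉ = 8.
The value at rank 8 is 172.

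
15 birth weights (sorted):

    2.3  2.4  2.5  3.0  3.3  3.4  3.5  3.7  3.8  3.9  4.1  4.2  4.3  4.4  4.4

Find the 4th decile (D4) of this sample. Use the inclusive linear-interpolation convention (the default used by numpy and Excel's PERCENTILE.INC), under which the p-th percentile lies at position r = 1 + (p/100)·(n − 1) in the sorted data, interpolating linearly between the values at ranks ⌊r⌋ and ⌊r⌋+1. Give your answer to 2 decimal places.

n = 15.
r = 1 + (40/100)·(15 − 1) = 1 + 5.6 = 6.6.
Rank 6 is 3.4 and rank 7 is 3.5.
Interpolate: 3.4 + 0.6·(3.5 − 3.4) = 3.4 + 0.6·0.1 = 3.46.

3.46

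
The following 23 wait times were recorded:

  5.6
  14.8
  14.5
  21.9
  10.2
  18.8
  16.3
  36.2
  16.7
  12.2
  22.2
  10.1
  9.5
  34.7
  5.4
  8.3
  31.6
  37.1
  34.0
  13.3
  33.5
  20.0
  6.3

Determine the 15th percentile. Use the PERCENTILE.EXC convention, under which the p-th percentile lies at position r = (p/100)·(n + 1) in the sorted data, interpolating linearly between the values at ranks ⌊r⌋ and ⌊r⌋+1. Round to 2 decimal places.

7.50

Sorted: 5.4, 5.6, 6.3, 8.3, 9.5, 10.1, 10.2, 12.2, 13.3, 14.5, 14.8, 16.3, 16.7, 18.8, 20.0, 21.9, 22.2, 31.6, 33.5, 34.0, 34.7, 36.2, 37.1.
n = 23.
r = (15/100)·(23 + 1) = 3.6.
Rank 3 is 6.3 and rank 4 is 8.3.
Interpolate: 6.3 + 0.6·(8.3 − 6.3) = 6.3 + 0.6·2 = 7.5.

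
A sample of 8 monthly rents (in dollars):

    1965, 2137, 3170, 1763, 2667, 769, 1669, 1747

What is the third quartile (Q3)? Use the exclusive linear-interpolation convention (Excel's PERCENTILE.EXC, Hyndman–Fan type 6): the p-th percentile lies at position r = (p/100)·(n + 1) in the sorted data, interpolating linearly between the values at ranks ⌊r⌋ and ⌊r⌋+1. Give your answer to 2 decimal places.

2534.50

Sorted: 769, 1669, 1747, 1763, 1965, 2137, 2667, 3170.
n = 8.
r = (75/100)·(8 + 1) = 6.75.
Rank 6 is 2137 and rank 7 is 2667.
Interpolate: 2137 + 0.75·(2667 − 2137) = 2137 + 0.75·530 = 2534.5.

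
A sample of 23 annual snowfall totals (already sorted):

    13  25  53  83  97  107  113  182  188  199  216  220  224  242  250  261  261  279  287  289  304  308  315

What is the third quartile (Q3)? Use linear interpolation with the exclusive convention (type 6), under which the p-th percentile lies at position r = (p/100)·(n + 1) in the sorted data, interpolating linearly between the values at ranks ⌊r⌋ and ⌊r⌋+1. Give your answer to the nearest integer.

n = 23.
r = (75/100)·(23 + 1) = 18.
r is an integer, so P75 is the value at rank 18: 279.

279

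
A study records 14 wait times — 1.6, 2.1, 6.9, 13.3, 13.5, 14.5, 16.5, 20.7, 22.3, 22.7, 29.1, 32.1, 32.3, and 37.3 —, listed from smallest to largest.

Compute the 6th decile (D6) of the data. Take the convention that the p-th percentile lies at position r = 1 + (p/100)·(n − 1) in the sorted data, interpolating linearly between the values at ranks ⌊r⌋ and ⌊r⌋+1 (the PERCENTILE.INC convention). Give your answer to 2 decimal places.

21.98

n = 14.
r = 1 + (60/100)·(14 − 1) = 1 + 7.8 = 8.8.
Rank 8 is 20.7 and rank 9 is 22.3.
Interpolate: 20.7 + 0.8·(22.3 − 20.7) = 20.7 + 0.8·1.6 = 21.98.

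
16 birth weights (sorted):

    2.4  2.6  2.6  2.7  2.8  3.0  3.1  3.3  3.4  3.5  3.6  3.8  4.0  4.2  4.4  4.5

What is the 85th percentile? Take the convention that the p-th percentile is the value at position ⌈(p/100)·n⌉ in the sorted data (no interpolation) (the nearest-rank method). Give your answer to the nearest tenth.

4.2

n = 16.
Position = ⌈85/100 · 16⌉ = ⌈13.6⌉ = 14.
The value at rank 14 is 4.2.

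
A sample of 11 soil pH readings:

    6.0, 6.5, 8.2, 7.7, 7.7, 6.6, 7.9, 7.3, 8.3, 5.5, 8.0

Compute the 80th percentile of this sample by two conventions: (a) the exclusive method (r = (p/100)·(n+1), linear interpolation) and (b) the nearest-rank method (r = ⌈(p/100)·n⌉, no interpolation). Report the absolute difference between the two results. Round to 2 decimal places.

0.12

Sorted: 5.5, 6.0, 6.5, 6.6, 7.3, 7.7, 7.7, 7.9, 8.0, 8.2, 8.3.
n = 11.
(a) r = 9.6; between ranks 9 (8.0) and 10 (8.2): 8.12.
(b) the nearest-rank method: rank 9 → 8.
|8.12 − 8| = 0.12.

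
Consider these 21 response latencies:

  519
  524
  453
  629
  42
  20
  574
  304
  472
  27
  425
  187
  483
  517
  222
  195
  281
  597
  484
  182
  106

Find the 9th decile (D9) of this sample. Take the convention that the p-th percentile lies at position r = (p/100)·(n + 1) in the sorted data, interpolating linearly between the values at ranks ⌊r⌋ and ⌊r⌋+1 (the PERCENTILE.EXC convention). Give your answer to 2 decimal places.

592.40

Sorted: 20, 27, 42, 106, 182, 187, 195, 222, 281, 304, 425, 453, 472, 483, 484, 517, 519, 524, 574, 597, 629.
n = 21.
r = (90/100)·(21 + 1) = 19.8.
Rank 19 is 574 and rank 20 is 597.
Interpolate: 574 + 0.8·(597 − 574) = 574 + 0.8·23 = 592.4.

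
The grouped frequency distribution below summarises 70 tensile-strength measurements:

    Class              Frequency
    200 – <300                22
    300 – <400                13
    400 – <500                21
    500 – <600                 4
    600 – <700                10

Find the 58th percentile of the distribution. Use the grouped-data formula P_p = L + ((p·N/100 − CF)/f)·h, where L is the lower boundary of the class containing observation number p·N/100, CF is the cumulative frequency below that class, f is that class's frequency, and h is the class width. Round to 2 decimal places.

426.67

N = 70; target position k = 58/100 · 70 = 40.6.
Cumulative frequencies: 22, 35, 56, 60, 70.
Observation 40.6 falls in the class 400 – <500.
L = 400, CF = 35, f = 21, h = 100.
P58 = 400 + ((40.6 − 35)/21)·100 = 400 + 26.6667 = 426.667.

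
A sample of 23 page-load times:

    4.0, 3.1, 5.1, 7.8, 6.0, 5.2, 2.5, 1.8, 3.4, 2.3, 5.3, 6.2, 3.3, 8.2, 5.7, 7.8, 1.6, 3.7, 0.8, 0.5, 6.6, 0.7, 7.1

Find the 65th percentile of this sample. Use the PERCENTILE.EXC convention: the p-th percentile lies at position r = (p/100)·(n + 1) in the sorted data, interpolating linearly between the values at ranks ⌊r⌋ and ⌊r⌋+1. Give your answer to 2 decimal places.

5.54

Sorted: 0.5, 0.7, 0.8, 1.6, 1.8, 2.3, 2.5, 3.1, 3.3, 3.4, 3.7, 4.0, 5.1, 5.2, 5.3, 5.7, 6.0, 6.2, 6.6, 7.1, 7.8, 7.8, 8.2.
n = 23.
r = (65/100)·(23 + 1) = 15.6.
Rank 15 is 5.3 and rank 16 is 5.7.
Interpolate: 5.3 + 0.6·(5.7 − 5.3) = 5.3 + 0.6·0.4 = 5.54.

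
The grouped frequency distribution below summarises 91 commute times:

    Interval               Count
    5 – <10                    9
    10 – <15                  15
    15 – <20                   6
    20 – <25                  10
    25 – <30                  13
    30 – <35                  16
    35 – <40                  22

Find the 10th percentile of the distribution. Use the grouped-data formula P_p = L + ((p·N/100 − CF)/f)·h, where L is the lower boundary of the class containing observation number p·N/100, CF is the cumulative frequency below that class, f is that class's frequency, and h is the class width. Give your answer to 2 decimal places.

N = 91; target position k = 10/100 · 91 = 9.1.
Cumulative frequencies: 9, 24, 30, 40, 53, 69, 91.
Observation 9.1 falls in the class 10 – <15.
L = 10, CF = 9, f = 15, h = 5.
P10 = 10 + ((9.1 − 9)/15)·5 = 10 + 0.0333333 = 10.0333.

10.03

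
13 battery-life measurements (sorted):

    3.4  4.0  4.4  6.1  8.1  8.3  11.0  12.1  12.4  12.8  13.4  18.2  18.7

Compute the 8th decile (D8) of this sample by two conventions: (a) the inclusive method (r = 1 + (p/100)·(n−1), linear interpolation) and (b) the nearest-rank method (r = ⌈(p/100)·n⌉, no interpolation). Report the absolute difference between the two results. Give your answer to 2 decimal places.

n = 13.
(a) r = 10.6; between ranks 10 (12.8) and 11 (13.4): 13.16.
(b) the nearest-rank method: rank 11 → 13.4.
|13.16 − 13.4| = 0.24.

0.24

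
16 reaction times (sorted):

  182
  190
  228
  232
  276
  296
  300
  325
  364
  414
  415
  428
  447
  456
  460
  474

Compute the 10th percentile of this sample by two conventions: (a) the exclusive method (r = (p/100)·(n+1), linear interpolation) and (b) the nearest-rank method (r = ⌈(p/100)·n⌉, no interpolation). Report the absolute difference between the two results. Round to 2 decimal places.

2.40

n = 16.
(a) r = 1.7; between ranks 1 (182) and 2 (190): 187.6.
(b) the nearest-rank method: rank 2 → 190.
|187.6 − 190| = 2.4.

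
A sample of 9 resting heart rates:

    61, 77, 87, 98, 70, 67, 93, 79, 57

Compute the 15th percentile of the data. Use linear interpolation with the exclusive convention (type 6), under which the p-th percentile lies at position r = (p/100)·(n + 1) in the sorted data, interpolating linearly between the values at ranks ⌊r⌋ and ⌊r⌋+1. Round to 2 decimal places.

59.00

Sorted: 57, 61, 67, 70, 77, 79, 87, 93, 98.
n = 9.
r = (15/100)·(9 + 1) = 1.5.
Rank 1 is 57 and rank 2 is 61.
Interpolate: 57 + 0.5·(61 − 57) = 57 + 0.5·4 = 59.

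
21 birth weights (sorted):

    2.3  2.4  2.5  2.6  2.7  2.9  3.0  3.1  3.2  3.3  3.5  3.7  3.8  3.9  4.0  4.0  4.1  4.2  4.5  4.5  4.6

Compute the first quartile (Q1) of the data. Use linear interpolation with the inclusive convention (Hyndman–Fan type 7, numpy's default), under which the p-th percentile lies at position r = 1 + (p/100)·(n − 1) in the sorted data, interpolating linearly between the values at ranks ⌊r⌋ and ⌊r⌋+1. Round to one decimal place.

n = 21.
r = 1 + (25/100)·(21 − 1) = 1 + 5 = 6.
r is an integer, so P25 is the value at rank 6: 2.9.

2.9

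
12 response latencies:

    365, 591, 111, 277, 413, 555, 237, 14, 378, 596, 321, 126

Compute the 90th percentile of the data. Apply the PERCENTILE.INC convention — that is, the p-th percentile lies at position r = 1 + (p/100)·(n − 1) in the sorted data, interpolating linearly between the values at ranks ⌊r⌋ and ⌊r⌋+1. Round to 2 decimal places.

Sorted: 14, 111, 126, 237, 277, 321, 365, 378, 413, 555, 591, 596.
n = 12.
r = 1 + (90/100)·(12 − 1) = 1 + 9.9 = 10.9.
Rank 10 is 555 and rank 11 is 591.
Interpolate: 555 + 0.9·(591 − 555) = 555 + 0.9·36 = 587.4.

587.40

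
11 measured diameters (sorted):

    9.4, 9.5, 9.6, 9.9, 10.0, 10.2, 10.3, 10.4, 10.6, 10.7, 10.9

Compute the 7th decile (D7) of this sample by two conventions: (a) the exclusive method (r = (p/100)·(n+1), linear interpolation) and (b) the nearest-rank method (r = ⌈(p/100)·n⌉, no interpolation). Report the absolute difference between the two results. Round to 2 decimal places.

n = 11.
(a) r = 8.4; between ranks 8 (10.4) and 9 (10.6): 10.48.
(b) the nearest-rank method: rank 8 → 10.4.
|10.48 − 10.4| = 0.08.

0.08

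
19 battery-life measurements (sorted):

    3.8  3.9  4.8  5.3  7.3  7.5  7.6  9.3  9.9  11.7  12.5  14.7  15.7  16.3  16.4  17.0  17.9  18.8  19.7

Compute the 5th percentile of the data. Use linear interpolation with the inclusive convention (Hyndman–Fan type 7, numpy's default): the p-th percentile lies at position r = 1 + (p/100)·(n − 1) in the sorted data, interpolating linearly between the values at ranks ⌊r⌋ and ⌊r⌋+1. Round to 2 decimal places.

3.89

n = 19.
r = 1 + (5/100)·(19 − 1) = 1 + 0.9 = 1.9.
Rank 1 is 3.8 and rank 2 is 3.9.
Interpolate: 3.8 + 0.9·(3.9 − 3.8) = 3.8 + 0.9·0.1 = 3.89.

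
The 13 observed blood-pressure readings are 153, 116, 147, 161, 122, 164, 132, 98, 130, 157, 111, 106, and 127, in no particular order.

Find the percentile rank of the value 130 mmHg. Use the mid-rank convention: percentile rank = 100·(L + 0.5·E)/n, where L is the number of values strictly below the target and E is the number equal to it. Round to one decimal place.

50.0

Sorted: 98, 106, 111, 116, 122, 127, 130, 132, 147, 153, 157, 161, 164.
Count below 130: L = 6; count equal: E = 1; n = 13.
Percentile rank = 100·(6 + 0.5·1)/13 = 100·6.5/13 = 50.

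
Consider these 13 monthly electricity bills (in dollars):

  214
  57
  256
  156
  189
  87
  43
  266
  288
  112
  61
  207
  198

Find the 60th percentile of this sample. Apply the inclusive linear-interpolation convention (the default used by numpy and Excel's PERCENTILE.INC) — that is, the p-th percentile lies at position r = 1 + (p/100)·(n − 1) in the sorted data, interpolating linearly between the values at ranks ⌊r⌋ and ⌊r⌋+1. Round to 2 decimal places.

199.80

Sorted: 43, 57, 61, 87, 112, 156, 189, 198, 207, 214, 256, 266, 288.
n = 13.
r = 1 + (60/100)·(13 − 1) = 1 + 7.2 = 8.2.
Rank 8 is 198 and rank 9 is 207.
Interpolate: 198 + 0.2·(207 − 198) = 198 + 0.2·9 = 199.8.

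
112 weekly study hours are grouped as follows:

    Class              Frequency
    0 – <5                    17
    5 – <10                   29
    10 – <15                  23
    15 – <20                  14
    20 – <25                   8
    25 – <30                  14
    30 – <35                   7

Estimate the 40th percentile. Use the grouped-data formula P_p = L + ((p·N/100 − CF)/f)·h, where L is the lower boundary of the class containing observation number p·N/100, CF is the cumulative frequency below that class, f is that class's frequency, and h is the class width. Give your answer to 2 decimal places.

9.79

N = 112; target position k = 40/100 · 112 = 44.8.
Cumulative frequencies: 17, 46, 69, 83, 91, 105, 112.
Observation 44.8 falls in the class 5 – <10.
L = 5, CF = 17, f = 29, h = 5.
P40 = 5 + ((44.8 − 17)/29)·5 = 5 + 4.7931 = 9.7931.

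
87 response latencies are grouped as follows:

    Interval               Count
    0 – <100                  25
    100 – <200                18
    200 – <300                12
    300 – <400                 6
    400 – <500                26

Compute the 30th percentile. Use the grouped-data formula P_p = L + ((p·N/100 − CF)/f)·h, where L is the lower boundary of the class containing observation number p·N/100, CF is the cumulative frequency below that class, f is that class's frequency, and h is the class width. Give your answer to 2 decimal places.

N = 87; target position k = 30/100 · 87 = 26.1.
Cumulative frequencies: 25, 43, 55, 61, 87.
Observation 26.1 falls in the class 100 – <200.
L = 100, CF = 25, f = 18, h = 100.
P30 = 100 + ((26.1 − 25)/18)·100 = 100 + 6.11111 = 106.111.

106.11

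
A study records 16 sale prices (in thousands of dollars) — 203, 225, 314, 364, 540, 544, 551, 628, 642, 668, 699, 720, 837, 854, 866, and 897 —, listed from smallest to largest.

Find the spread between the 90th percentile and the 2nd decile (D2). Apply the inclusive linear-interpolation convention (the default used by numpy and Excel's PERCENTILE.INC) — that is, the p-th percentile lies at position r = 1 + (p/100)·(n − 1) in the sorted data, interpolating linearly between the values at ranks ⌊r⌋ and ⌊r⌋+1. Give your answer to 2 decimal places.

496.00

n = 16.
P20: r = 4 (integer) → 364.
P90: r = 14.5; ranks 14–15 are 854, 866; interpolating gives 860.
Difference: 860 − 364 = 496.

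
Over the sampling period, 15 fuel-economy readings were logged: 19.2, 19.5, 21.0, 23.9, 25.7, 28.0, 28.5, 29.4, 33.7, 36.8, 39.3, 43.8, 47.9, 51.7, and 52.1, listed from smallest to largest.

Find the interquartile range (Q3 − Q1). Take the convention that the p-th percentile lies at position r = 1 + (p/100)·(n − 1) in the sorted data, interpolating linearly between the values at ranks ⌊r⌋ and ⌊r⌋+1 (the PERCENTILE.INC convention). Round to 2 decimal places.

16.75

n = 15.
P25: r = 4.5; ranks 4–5 are 23.9, 25.7; interpolating gives 24.8.
P75: r = 11.5; ranks 11–12 are 39.3, 43.8; interpolating gives 41.55.
Difference: 41.55 − 24.8 = 16.75.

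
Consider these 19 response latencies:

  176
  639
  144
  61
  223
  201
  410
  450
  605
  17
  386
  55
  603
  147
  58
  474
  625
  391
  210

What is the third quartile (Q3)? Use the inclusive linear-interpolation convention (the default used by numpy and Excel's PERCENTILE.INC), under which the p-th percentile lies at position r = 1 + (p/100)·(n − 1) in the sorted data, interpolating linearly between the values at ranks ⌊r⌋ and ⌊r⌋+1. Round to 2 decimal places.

462.00

Sorted: 17, 55, 58, 61, 144, 147, 176, 201, 210, 223, 386, 391, 410, 450, 474, 603, 605, 625, 639.
n = 19.
r = 1 + (75/100)·(19 − 1) = 1 + 13.5 = 14.5.
Rank 14 is 450 and rank 15 is 474.
Interpolate: 450 + 0.5·(474 − 450) = 450 + 0.5·24 = 462.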